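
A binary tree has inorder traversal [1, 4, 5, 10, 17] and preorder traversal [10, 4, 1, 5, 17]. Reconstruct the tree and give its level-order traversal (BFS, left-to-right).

Inorder:  [1, 4, 5, 10, 17]
Preorder: [10, 4, 1, 5, 17]
Algorithm: preorder visits root first, so consume preorder in order;
for each root, split the current inorder slice at that value into
left-subtree inorder and right-subtree inorder, then recurse.
Recursive splits:
  root=10; inorder splits into left=[1, 4, 5], right=[17]
  root=4; inorder splits into left=[1], right=[5]
  root=1; inorder splits into left=[], right=[]
  root=5; inorder splits into left=[], right=[]
  root=17; inorder splits into left=[], right=[]
Reconstructed level-order: [10, 4, 17, 1, 5]


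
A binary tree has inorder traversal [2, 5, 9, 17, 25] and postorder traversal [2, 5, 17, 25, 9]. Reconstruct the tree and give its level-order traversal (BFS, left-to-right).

Inorder:   [2, 5, 9, 17, 25]
Postorder: [2, 5, 17, 25, 9]
Algorithm: postorder visits root last, so walk postorder right-to-left;
each value is the root of the current inorder slice — split it at that
value, recurse on the right subtree first, then the left.
Recursive splits:
  root=9; inorder splits into left=[2, 5], right=[17, 25]
  root=25; inorder splits into left=[17], right=[]
  root=17; inorder splits into left=[], right=[]
  root=5; inorder splits into left=[2], right=[]
  root=2; inorder splits into left=[], right=[]
Reconstructed level-order: [9, 5, 25, 2, 17]


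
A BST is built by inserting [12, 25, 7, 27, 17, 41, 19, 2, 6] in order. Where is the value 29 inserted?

Starting tree (level order): [12, 7, 25, 2, None, 17, 27, None, 6, None, 19, None, 41]
Insertion path: 12 -> 25 -> 27 -> 41
Result: insert 29 as left child of 41
Final tree (level order): [12, 7, 25, 2, None, 17, 27, None, 6, None, 19, None, 41, None, None, None, None, 29]


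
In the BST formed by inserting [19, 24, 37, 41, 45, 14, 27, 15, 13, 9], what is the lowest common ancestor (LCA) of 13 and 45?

Tree insertion order: [19, 24, 37, 41, 45, 14, 27, 15, 13, 9]
Tree (level-order array): [19, 14, 24, 13, 15, None, 37, 9, None, None, None, 27, 41, None, None, None, None, None, 45]
In a BST, the LCA of p=13, q=45 is the first node v on the
root-to-leaf path with p <= v <= q (go left if both < v, right if both > v).
Walk from root:
  at 19: 13 <= 19 <= 45, this is the LCA
LCA = 19


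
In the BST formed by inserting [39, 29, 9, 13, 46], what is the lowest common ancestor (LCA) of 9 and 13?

Tree insertion order: [39, 29, 9, 13, 46]
Tree (level-order array): [39, 29, 46, 9, None, None, None, None, 13]
In a BST, the LCA of p=9, q=13 is the first node v on the
root-to-leaf path with p <= v <= q (go left if both < v, right if both > v).
Walk from root:
  at 39: both 9 and 13 < 39, go left
  at 29: both 9 and 13 < 29, go left
  at 9: 9 <= 9 <= 13, this is the LCA
LCA = 9


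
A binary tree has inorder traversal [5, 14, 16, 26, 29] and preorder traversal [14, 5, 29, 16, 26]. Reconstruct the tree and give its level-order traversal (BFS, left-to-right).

Inorder:  [5, 14, 16, 26, 29]
Preorder: [14, 5, 29, 16, 26]
Algorithm: preorder visits root first, so consume preorder in order;
for each root, split the current inorder slice at that value into
left-subtree inorder and right-subtree inorder, then recurse.
Recursive splits:
  root=14; inorder splits into left=[5], right=[16, 26, 29]
  root=5; inorder splits into left=[], right=[]
  root=29; inorder splits into left=[16, 26], right=[]
  root=16; inorder splits into left=[], right=[26]
  root=26; inorder splits into left=[], right=[]
Reconstructed level-order: [14, 5, 29, 16, 26]


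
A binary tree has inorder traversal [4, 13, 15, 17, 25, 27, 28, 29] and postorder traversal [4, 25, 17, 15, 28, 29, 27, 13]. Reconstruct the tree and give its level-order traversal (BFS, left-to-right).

Inorder:   [4, 13, 15, 17, 25, 27, 28, 29]
Postorder: [4, 25, 17, 15, 28, 29, 27, 13]
Algorithm: postorder visits root last, so walk postorder right-to-left;
each value is the root of the current inorder slice — split it at that
value, recurse on the right subtree first, then the left.
Recursive splits:
  root=13; inorder splits into left=[4], right=[15, 17, 25, 27, 28, 29]
  root=27; inorder splits into left=[15, 17, 25], right=[28, 29]
  root=29; inorder splits into left=[28], right=[]
  root=28; inorder splits into left=[], right=[]
  root=15; inorder splits into left=[], right=[17, 25]
  root=17; inorder splits into left=[], right=[25]
  root=25; inorder splits into left=[], right=[]
  root=4; inorder splits into left=[], right=[]
Reconstructed level-order: [13, 4, 27, 15, 29, 17, 28, 25]


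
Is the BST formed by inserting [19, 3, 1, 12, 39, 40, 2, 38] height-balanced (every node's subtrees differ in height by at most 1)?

Tree (level-order array): [19, 3, 39, 1, 12, 38, 40, None, 2]
Definition: a tree is height-balanced if, at every node, |h(left) - h(right)| <= 1 (empty subtree has height -1).
Bottom-up per-node check:
  node 2: h_left=-1, h_right=-1, diff=0 [OK], height=0
  node 1: h_left=-1, h_right=0, diff=1 [OK], height=1
  node 12: h_left=-1, h_right=-1, diff=0 [OK], height=0
  node 3: h_left=1, h_right=0, diff=1 [OK], height=2
  node 38: h_left=-1, h_right=-1, diff=0 [OK], height=0
  node 40: h_left=-1, h_right=-1, diff=0 [OK], height=0
  node 39: h_left=0, h_right=0, diff=0 [OK], height=1
  node 19: h_left=2, h_right=1, diff=1 [OK], height=3
All nodes satisfy the balance condition.
Result: Balanced


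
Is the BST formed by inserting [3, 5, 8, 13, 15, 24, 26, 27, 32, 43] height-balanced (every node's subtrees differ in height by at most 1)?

Tree (level-order array): [3, None, 5, None, 8, None, 13, None, 15, None, 24, None, 26, None, 27, None, 32, None, 43]
Definition: a tree is height-balanced if, at every node, |h(left) - h(right)| <= 1 (empty subtree has height -1).
Bottom-up per-node check:
  node 43: h_left=-1, h_right=-1, diff=0 [OK], height=0
  node 32: h_left=-1, h_right=0, diff=1 [OK], height=1
  node 27: h_left=-1, h_right=1, diff=2 [FAIL (|-1-1|=2 > 1)], height=2
  node 26: h_left=-1, h_right=2, diff=3 [FAIL (|-1-2|=3 > 1)], height=3
  node 24: h_left=-1, h_right=3, diff=4 [FAIL (|-1-3|=4 > 1)], height=4
  node 15: h_left=-1, h_right=4, diff=5 [FAIL (|-1-4|=5 > 1)], height=5
  node 13: h_left=-1, h_right=5, diff=6 [FAIL (|-1-5|=6 > 1)], height=6
  node 8: h_left=-1, h_right=6, diff=7 [FAIL (|-1-6|=7 > 1)], height=7
  node 5: h_left=-1, h_right=7, diff=8 [FAIL (|-1-7|=8 > 1)], height=8
  node 3: h_left=-1, h_right=8, diff=9 [FAIL (|-1-8|=9 > 1)], height=9
Node 27 violates the condition: |-1 - 1| = 2 > 1.
Result: Not balanced


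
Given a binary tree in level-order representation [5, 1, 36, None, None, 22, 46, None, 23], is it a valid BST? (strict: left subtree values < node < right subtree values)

Level-order array: [5, 1, 36, None, None, 22, 46, None, 23]
Validate using subtree bounds (lo, hi): at each node, require lo < value < hi,
then recurse left with hi=value and right with lo=value.
Preorder trace (stopping at first violation):
  at node 5 with bounds (-inf, +inf): OK
  at node 1 with bounds (-inf, 5): OK
  at node 36 with bounds (5, +inf): OK
  at node 22 with bounds (5, 36): OK
  at node 23 with bounds (22, 36): OK
  at node 46 with bounds (36, +inf): OK
No violation found at any node.
Result: Valid BST


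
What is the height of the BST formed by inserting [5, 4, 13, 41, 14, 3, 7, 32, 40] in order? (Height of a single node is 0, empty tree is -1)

Insertion order: [5, 4, 13, 41, 14, 3, 7, 32, 40]
Tree (level-order array): [5, 4, 13, 3, None, 7, 41, None, None, None, None, 14, None, None, 32, None, 40]
Compute height bottom-up (empty subtree = -1):
  height(3) = 1 + max(-1, -1) = 0
  height(4) = 1 + max(0, -1) = 1
  height(7) = 1 + max(-1, -1) = 0
  height(40) = 1 + max(-1, -1) = 0
  height(32) = 1 + max(-1, 0) = 1
  height(14) = 1 + max(-1, 1) = 2
  height(41) = 1 + max(2, -1) = 3
  height(13) = 1 + max(0, 3) = 4
  height(5) = 1 + max(1, 4) = 5
Height = 5


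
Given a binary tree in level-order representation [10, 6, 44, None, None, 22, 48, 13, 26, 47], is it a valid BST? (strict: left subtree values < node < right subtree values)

Level-order array: [10, 6, 44, None, None, 22, 48, 13, 26, 47]
Validate using subtree bounds (lo, hi): at each node, require lo < value < hi,
then recurse left with hi=value and right with lo=value.
Preorder trace (stopping at first violation):
  at node 10 with bounds (-inf, +inf): OK
  at node 6 with bounds (-inf, 10): OK
  at node 44 with bounds (10, +inf): OK
  at node 22 with bounds (10, 44): OK
  at node 13 with bounds (10, 22): OK
  at node 26 with bounds (22, 44): OK
  at node 48 with bounds (44, +inf): OK
  at node 47 with bounds (44, 48): OK
No violation found at any node.
Result: Valid BST


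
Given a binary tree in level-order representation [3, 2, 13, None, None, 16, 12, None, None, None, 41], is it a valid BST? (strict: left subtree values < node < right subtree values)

Level-order array: [3, 2, 13, None, None, 16, 12, None, None, None, 41]
Validate using subtree bounds (lo, hi): at each node, require lo < value < hi,
then recurse left with hi=value and right with lo=value.
Preorder trace (stopping at first violation):
  at node 3 with bounds (-inf, +inf): OK
  at node 2 with bounds (-inf, 3): OK
  at node 13 with bounds (3, +inf): OK
  at node 16 with bounds (3, 13): VIOLATION
Node 16 violates its bound: not (3 < 16 < 13).
Result: Not a valid BST


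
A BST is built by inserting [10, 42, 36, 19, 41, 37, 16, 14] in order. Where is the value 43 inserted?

Starting tree (level order): [10, None, 42, 36, None, 19, 41, 16, None, 37, None, 14]
Insertion path: 10 -> 42
Result: insert 43 as right child of 42
Final tree (level order): [10, None, 42, 36, 43, 19, 41, None, None, 16, None, 37, None, 14]


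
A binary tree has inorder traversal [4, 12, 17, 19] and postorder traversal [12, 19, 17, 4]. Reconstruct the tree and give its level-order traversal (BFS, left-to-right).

Inorder:   [4, 12, 17, 19]
Postorder: [12, 19, 17, 4]
Algorithm: postorder visits root last, so walk postorder right-to-left;
each value is the root of the current inorder slice — split it at that
value, recurse on the right subtree first, then the left.
Recursive splits:
  root=4; inorder splits into left=[], right=[12, 17, 19]
  root=17; inorder splits into left=[12], right=[19]
  root=19; inorder splits into left=[], right=[]
  root=12; inorder splits into left=[], right=[]
Reconstructed level-order: [4, 17, 12, 19]


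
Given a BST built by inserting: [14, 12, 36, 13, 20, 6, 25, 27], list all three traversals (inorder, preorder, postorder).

Tree insertion order: [14, 12, 36, 13, 20, 6, 25, 27]
Tree (level-order array): [14, 12, 36, 6, 13, 20, None, None, None, None, None, None, 25, None, 27]
Inorder (L, root, R): [6, 12, 13, 14, 20, 25, 27, 36]
Preorder (root, L, R): [14, 12, 6, 13, 36, 20, 25, 27]
Postorder (L, R, root): [6, 13, 12, 27, 25, 20, 36, 14]


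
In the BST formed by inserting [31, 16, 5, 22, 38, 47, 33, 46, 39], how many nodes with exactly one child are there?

Tree built from: [31, 16, 5, 22, 38, 47, 33, 46, 39]
Tree (level-order array): [31, 16, 38, 5, 22, 33, 47, None, None, None, None, None, None, 46, None, 39]
Rule: These are nodes with exactly 1 non-null child.
Per-node child counts:
  node 31: 2 child(ren)
  node 16: 2 child(ren)
  node 5: 0 child(ren)
  node 22: 0 child(ren)
  node 38: 2 child(ren)
  node 33: 0 child(ren)
  node 47: 1 child(ren)
  node 46: 1 child(ren)
  node 39: 0 child(ren)
Matching nodes: [47, 46]
Count of nodes with exactly one child: 2


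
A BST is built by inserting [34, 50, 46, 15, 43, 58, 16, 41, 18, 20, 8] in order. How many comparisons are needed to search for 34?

Search path for 34: 34
Found: True
Comparisons: 1


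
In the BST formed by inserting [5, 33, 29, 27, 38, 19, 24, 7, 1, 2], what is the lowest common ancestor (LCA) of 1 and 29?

Tree insertion order: [5, 33, 29, 27, 38, 19, 24, 7, 1, 2]
Tree (level-order array): [5, 1, 33, None, 2, 29, 38, None, None, 27, None, None, None, 19, None, 7, 24]
In a BST, the LCA of p=1, q=29 is the first node v on the
root-to-leaf path with p <= v <= q (go left if both < v, right if both > v).
Walk from root:
  at 5: 1 <= 5 <= 29, this is the LCA
LCA = 5


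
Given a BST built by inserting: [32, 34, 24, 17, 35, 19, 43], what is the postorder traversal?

Tree insertion order: [32, 34, 24, 17, 35, 19, 43]
Tree (level-order array): [32, 24, 34, 17, None, None, 35, None, 19, None, 43]
Postorder traversal: [19, 17, 24, 43, 35, 34, 32]


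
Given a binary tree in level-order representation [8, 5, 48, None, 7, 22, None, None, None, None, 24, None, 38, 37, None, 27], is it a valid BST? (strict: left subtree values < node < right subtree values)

Level-order array: [8, 5, 48, None, 7, 22, None, None, None, None, 24, None, 38, 37, None, 27]
Validate using subtree bounds (lo, hi): at each node, require lo < value < hi,
then recurse left with hi=value and right with lo=value.
Preorder trace (stopping at first violation):
  at node 8 with bounds (-inf, +inf): OK
  at node 5 with bounds (-inf, 8): OK
  at node 7 with bounds (5, 8): OK
  at node 48 with bounds (8, +inf): OK
  at node 22 with bounds (8, 48): OK
  at node 24 with bounds (22, 48): OK
  at node 38 with bounds (24, 48): OK
  at node 37 with bounds (24, 38): OK
  at node 27 with bounds (24, 37): OK
No violation found at any node.
Result: Valid BST


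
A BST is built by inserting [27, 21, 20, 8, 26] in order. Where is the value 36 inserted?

Starting tree (level order): [27, 21, None, 20, 26, 8]
Insertion path: 27
Result: insert 36 as right child of 27
Final tree (level order): [27, 21, 36, 20, 26, None, None, 8]


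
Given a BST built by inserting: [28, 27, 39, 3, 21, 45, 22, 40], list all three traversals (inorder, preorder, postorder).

Tree insertion order: [28, 27, 39, 3, 21, 45, 22, 40]
Tree (level-order array): [28, 27, 39, 3, None, None, 45, None, 21, 40, None, None, 22]
Inorder (L, root, R): [3, 21, 22, 27, 28, 39, 40, 45]
Preorder (root, L, R): [28, 27, 3, 21, 22, 39, 45, 40]
Postorder (L, R, root): [22, 21, 3, 27, 40, 45, 39, 28]


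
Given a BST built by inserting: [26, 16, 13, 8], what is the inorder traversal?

Tree insertion order: [26, 16, 13, 8]
Tree (level-order array): [26, 16, None, 13, None, 8]
Inorder traversal: [8, 13, 16, 26]


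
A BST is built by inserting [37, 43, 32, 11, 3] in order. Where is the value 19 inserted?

Starting tree (level order): [37, 32, 43, 11, None, None, None, 3]
Insertion path: 37 -> 32 -> 11
Result: insert 19 as right child of 11
Final tree (level order): [37, 32, 43, 11, None, None, None, 3, 19]


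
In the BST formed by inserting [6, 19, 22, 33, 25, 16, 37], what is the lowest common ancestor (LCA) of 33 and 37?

Tree insertion order: [6, 19, 22, 33, 25, 16, 37]
Tree (level-order array): [6, None, 19, 16, 22, None, None, None, 33, 25, 37]
In a BST, the LCA of p=33, q=37 is the first node v on the
root-to-leaf path with p <= v <= q (go left if both < v, right if both > v).
Walk from root:
  at 6: both 33 and 37 > 6, go right
  at 19: both 33 and 37 > 19, go right
  at 22: both 33 and 37 > 22, go right
  at 33: 33 <= 33 <= 37, this is the LCA
LCA = 33


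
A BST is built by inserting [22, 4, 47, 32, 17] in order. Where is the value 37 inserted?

Starting tree (level order): [22, 4, 47, None, 17, 32]
Insertion path: 22 -> 47 -> 32
Result: insert 37 as right child of 32
Final tree (level order): [22, 4, 47, None, 17, 32, None, None, None, None, 37]


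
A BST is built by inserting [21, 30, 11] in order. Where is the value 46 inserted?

Starting tree (level order): [21, 11, 30]
Insertion path: 21 -> 30
Result: insert 46 as right child of 30
Final tree (level order): [21, 11, 30, None, None, None, 46]


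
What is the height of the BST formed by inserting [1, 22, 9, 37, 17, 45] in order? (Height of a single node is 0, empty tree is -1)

Insertion order: [1, 22, 9, 37, 17, 45]
Tree (level-order array): [1, None, 22, 9, 37, None, 17, None, 45]
Compute height bottom-up (empty subtree = -1):
  height(17) = 1 + max(-1, -1) = 0
  height(9) = 1 + max(-1, 0) = 1
  height(45) = 1 + max(-1, -1) = 0
  height(37) = 1 + max(-1, 0) = 1
  height(22) = 1 + max(1, 1) = 2
  height(1) = 1 + max(-1, 2) = 3
Height = 3


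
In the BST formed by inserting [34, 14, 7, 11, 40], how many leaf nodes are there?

Tree built from: [34, 14, 7, 11, 40]
Tree (level-order array): [34, 14, 40, 7, None, None, None, None, 11]
Rule: A leaf has 0 children.
Per-node child counts:
  node 34: 2 child(ren)
  node 14: 1 child(ren)
  node 7: 1 child(ren)
  node 11: 0 child(ren)
  node 40: 0 child(ren)
Matching nodes: [11, 40]
Count of leaf nodes: 2


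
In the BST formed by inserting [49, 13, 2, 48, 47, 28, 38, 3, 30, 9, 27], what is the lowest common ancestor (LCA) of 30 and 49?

Tree insertion order: [49, 13, 2, 48, 47, 28, 38, 3, 30, 9, 27]
Tree (level-order array): [49, 13, None, 2, 48, None, 3, 47, None, None, 9, 28, None, None, None, 27, 38, None, None, 30]
In a BST, the LCA of p=30, q=49 is the first node v on the
root-to-leaf path with p <= v <= q (go left if both < v, right if both > v).
Walk from root:
  at 49: 30 <= 49 <= 49, this is the LCA
LCA = 49


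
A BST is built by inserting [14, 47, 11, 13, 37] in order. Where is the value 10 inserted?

Starting tree (level order): [14, 11, 47, None, 13, 37]
Insertion path: 14 -> 11
Result: insert 10 as left child of 11
Final tree (level order): [14, 11, 47, 10, 13, 37]


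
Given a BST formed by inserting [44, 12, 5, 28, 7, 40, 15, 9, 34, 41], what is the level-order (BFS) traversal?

Tree insertion order: [44, 12, 5, 28, 7, 40, 15, 9, 34, 41]
Tree (level-order array): [44, 12, None, 5, 28, None, 7, 15, 40, None, 9, None, None, 34, 41]
BFS from the root, enqueuing left then right child of each popped node:
  queue [44] -> pop 44, enqueue [12], visited so far: [44]
  queue [12] -> pop 12, enqueue [5, 28], visited so far: [44, 12]
  queue [5, 28] -> pop 5, enqueue [7], visited so far: [44, 12, 5]
  queue [28, 7] -> pop 28, enqueue [15, 40], visited so far: [44, 12, 5, 28]
  queue [7, 15, 40] -> pop 7, enqueue [9], visited so far: [44, 12, 5, 28, 7]
  queue [15, 40, 9] -> pop 15, enqueue [none], visited so far: [44, 12, 5, 28, 7, 15]
  queue [40, 9] -> pop 40, enqueue [34, 41], visited so far: [44, 12, 5, 28, 7, 15, 40]
  queue [9, 34, 41] -> pop 9, enqueue [none], visited so far: [44, 12, 5, 28, 7, 15, 40, 9]
  queue [34, 41] -> pop 34, enqueue [none], visited so far: [44, 12, 5, 28, 7, 15, 40, 9, 34]
  queue [41] -> pop 41, enqueue [none], visited so far: [44, 12, 5, 28, 7, 15, 40, 9, 34, 41]
Result: [44, 12, 5, 28, 7, 15, 40, 9, 34, 41]


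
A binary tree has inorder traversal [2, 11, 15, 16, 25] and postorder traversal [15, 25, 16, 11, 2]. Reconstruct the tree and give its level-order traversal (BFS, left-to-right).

Inorder:   [2, 11, 15, 16, 25]
Postorder: [15, 25, 16, 11, 2]
Algorithm: postorder visits root last, so walk postorder right-to-left;
each value is the root of the current inorder slice — split it at that
value, recurse on the right subtree first, then the left.
Recursive splits:
  root=2; inorder splits into left=[], right=[11, 15, 16, 25]
  root=11; inorder splits into left=[], right=[15, 16, 25]
  root=16; inorder splits into left=[15], right=[25]
  root=25; inorder splits into left=[], right=[]
  root=15; inorder splits into left=[], right=[]
Reconstructed level-order: [2, 11, 16, 15, 25]


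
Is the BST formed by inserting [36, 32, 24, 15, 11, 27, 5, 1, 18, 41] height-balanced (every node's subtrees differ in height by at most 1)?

Tree (level-order array): [36, 32, 41, 24, None, None, None, 15, 27, 11, 18, None, None, 5, None, None, None, 1]
Definition: a tree is height-balanced if, at every node, |h(left) - h(right)| <= 1 (empty subtree has height -1).
Bottom-up per-node check:
  node 1: h_left=-1, h_right=-1, diff=0 [OK], height=0
  node 5: h_left=0, h_right=-1, diff=1 [OK], height=1
  node 11: h_left=1, h_right=-1, diff=2 [FAIL (|1--1|=2 > 1)], height=2
  node 18: h_left=-1, h_right=-1, diff=0 [OK], height=0
  node 15: h_left=2, h_right=0, diff=2 [FAIL (|2-0|=2 > 1)], height=3
  node 27: h_left=-1, h_right=-1, diff=0 [OK], height=0
  node 24: h_left=3, h_right=0, diff=3 [FAIL (|3-0|=3 > 1)], height=4
  node 32: h_left=4, h_right=-1, diff=5 [FAIL (|4--1|=5 > 1)], height=5
  node 41: h_left=-1, h_right=-1, diff=0 [OK], height=0
  node 36: h_left=5, h_right=0, diff=5 [FAIL (|5-0|=5 > 1)], height=6
Node 11 violates the condition: |1 - -1| = 2 > 1.
Result: Not balanced


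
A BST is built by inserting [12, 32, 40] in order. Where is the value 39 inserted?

Starting tree (level order): [12, None, 32, None, 40]
Insertion path: 12 -> 32 -> 40
Result: insert 39 as left child of 40
Final tree (level order): [12, None, 32, None, 40, 39]


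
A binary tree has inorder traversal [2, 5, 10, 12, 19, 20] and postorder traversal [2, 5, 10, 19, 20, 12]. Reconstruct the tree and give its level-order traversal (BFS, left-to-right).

Inorder:   [2, 5, 10, 12, 19, 20]
Postorder: [2, 5, 10, 19, 20, 12]
Algorithm: postorder visits root last, so walk postorder right-to-left;
each value is the root of the current inorder slice — split it at that
value, recurse on the right subtree first, then the left.
Recursive splits:
  root=12; inorder splits into left=[2, 5, 10], right=[19, 20]
  root=20; inorder splits into left=[19], right=[]
  root=19; inorder splits into left=[], right=[]
  root=10; inorder splits into left=[2, 5], right=[]
  root=5; inorder splits into left=[2], right=[]
  root=2; inorder splits into left=[], right=[]
Reconstructed level-order: [12, 10, 20, 5, 19, 2]


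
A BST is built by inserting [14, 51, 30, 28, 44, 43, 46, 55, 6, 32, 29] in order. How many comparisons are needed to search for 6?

Search path for 6: 14 -> 6
Found: True
Comparisons: 2


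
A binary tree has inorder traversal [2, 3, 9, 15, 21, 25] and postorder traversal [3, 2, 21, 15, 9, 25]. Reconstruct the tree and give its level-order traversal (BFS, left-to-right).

Inorder:   [2, 3, 9, 15, 21, 25]
Postorder: [3, 2, 21, 15, 9, 25]
Algorithm: postorder visits root last, so walk postorder right-to-left;
each value is the root of the current inorder slice — split it at that
value, recurse on the right subtree first, then the left.
Recursive splits:
  root=25; inorder splits into left=[2, 3, 9, 15, 21], right=[]
  root=9; inorder splits into left=[2, 3], right=[15, 21]
  root=15; inorder splits into left=[], right=[21]
  root=21; inorder splits into left=[], right=[]
  root=2; inorder splits into left=[], right=[3]
  root=3; inorder splits into left=[], right=[]
Reconstructed level-order: [25, 9, 2, 15, 3, 21]


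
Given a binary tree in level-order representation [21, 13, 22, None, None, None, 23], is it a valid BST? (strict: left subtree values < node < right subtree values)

Level-order array: [21, 13, 22, None, None, None, 23]
Validate using subtree bounds (lo, hi): at each node, require lo < value < hi,
then recurse left with hi=value and right with lo=value.
Preorder trace (stopping at first violation):
  at node 21 with bounds (-inf, +inf): OK
  at node 13 with bounds (-inf, 21): OK
  at node 22 with bounds (21, +inf): OK
  at node 23 with bounds (22, +inf): OK
No violation found at any node.
Result: Valid BST


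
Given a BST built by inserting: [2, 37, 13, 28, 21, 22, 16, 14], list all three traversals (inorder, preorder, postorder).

Tree insertion order: [2, 37, 13, 28, 21, 22, 16, 14]
Tree (level-order array): [2, None, 37, 13, None, None, 28, 21, None, 16, 22, 14]
Inorder (L, root, R): [2, 13, 14, 16, 21, 22, 28, 37]
Preorder (root, L, R): [2, 37, 13, 28, 21, 16, 14, 22]
Postorder (L, R, root): [14, 16, 22, 21, 28, 13, 37, 2]


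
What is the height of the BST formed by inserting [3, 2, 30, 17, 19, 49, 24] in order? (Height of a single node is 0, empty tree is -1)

Insertion order: [3, 2, 30, 17, 19, 49, 24]
Tree (level-order array): [3, 2, 30, None, None, 17, 49, None, 19, None, None, None, 24]
Compute height bottom-up (empty subtree = -1):
  height(2) = 1 + max(-1, -1) = 0
  height(24) = 1 + max(-1, -1) = 0
  height(19) = 1 + max(-1, 0) = 1
  height(17) = 1 + max(-1, 1) = 2
  height(49) = 1 + max(-1, -1) = 0
  height(30) = 1 + max(2, 0) = 3
  height(3) = 1 + max(0, 3) = 4
Height = 4


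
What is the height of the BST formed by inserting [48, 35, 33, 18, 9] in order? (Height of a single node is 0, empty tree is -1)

Insertion order: [48, 35, 33, 18, 9]
Tree (level-order array): [48, 35, None, 33, None, 18, None, 9]
Compute height bottom-up (empty subtree = -1):
  height(9) = 1 + max(-1, -1) = 0
  height(18) = 1 + max(0, -1) = 1
  height(33) = 1 + max(1, -1) = 2
  height(35) = 1 + max(2, -1) = 3
  height(48) = 1 + max(3, -1) = 4
Height = 4


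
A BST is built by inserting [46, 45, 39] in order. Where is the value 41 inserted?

Starting tree (level order): [46, 45, None, 39]
Insertion path: 46 -> 45 -> 39
Result: insert 41 as right child of 39
Final tree (level order): [46, 45, None, 39, None, None, 41]


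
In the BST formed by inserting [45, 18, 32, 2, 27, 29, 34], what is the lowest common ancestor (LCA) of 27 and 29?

Tree insertion order: [45, 18, 32, 2, 27, 29, 34]
Tree (level-order array): [45, 18, None, 2, 32, None, None, 27, 34, None, 29]
In a BST, the LCA of p=27, q=29 is the first node v on the
root-to-leaf path with p <= v <= q (go left if both < v, right if both > v).
Walk from root:
  at 45: both 27 and 29 < 45, go left
  at 18: both 27 and 29 > 18, go right
  at 32: both 27 and 29 < 32, go left
  at 27: 27 <= 27 <= 29, this is the LCA
LCA = 27


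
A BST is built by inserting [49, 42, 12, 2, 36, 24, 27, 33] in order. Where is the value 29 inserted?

Starting tree (level order): [49, 42, None, 12, None, 2, 36, None, None, 24, None, None, 27, None, 33]
Insertion path: 49 -> 42 -> 12 -> 36 -> 24 -> 27 -> 33
Result: insert 29 as left child of 33
Final tree (level order): [49, 42, None, 12, None, 2, 36, None, None, 24, None, None, 27, None, 33, 29]


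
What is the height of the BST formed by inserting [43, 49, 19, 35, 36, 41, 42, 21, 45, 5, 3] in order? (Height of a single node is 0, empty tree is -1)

Insertion order: [43, 49, 19, 35, 36, 41, 42, 21, 45, 5, 3]
Tree (level-order array): [43, 19, 49, 5, 35, 45, None, 3, None, 21, 36, None, None, None, None, None, None, None, 41, None, 42]
Compute height bottom-up (empty subtree = -1):
  height(3) = 1 + max(-1, -1) = 0
  height(5) = 1 + max(0, -1) = 1
  height(21) = 1 + max(-1, -1) = 0
  height(42) = 1 + max(-1, -1) = 0
  height(41) = 1 + max(-1, 0) = 1
  height(36) = 1 + max(-1, 1) = 2
  height(35) = 1 + max(0, 2) = 3
  height(19) = 1 + max(1, 3) = 4
  height(45) = 1 + max(-1, -1) = 0
  height(49) = 1 + max(0, -1) = 1
  height(43) = 1 + max(4, 1) = 5
Height = 5


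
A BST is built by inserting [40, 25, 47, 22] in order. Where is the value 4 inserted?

Starting tree (level order): [40, 25, 47, 22]
Insertion path: 40 -> 25 -> 22
Result: insert 4 as left child of 22
Final tree (level order): [40, 25, 47, 22, None, None, None, 4]


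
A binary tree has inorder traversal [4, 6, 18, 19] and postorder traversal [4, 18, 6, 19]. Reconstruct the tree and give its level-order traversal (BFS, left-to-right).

Inorder:   [4, 6, 18, 19]
Postorder: [4, 18, 6, 19]
Algorithm: postorder visits root last, so walk postorder right-to-left;
each value is the root of the current inorder slice — split it at that
value, recurse on the right subtree first, then the left.
Recursive splits:
  root=19; inorder splits into left=[4, 6, 18], right=[]
  root=6; inorder splits into left=[4], right=[18]
  root=18; inorder splits into left=[], right=[]
  root=4; inorder splits into left=[], right=[]
Reconstructed level-order: [19, 6, 4, 18]


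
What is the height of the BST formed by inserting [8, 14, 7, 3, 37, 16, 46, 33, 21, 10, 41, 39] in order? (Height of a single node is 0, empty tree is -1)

Insertion order: [8, 14, 7, 3, 37, 16, 46, 33, 21, 10, 41, 39]
Tree (level-order array): [8, 7, 14, 3, None, 10, 37, None, None, None, None, 16, 46, None, 33, 41, None, 21, None, 39]
Compute height bottom-up (empty subtree = -1):
  height(3) = 1 + max(-1, -1) = 0
  height(7) = 1 + max(0, -1) = 1
  height(10) = 1 + max(-1, -1) = 0
  height(21) = 1 + max(-1, -1) = 0
  height(33) = 1 + max(0, -1) = 1
  height(16) = 1 + max(-1, 1) = 2
  height(39) = 1 + max(-1, -1) = 0
  height(41) = 1 + max(0, -1) = 1
  height(46) = 1 + max(1, -1) = 2
  height(37) = 1 + max(2, 2) = 3
  height(14) = 1 + max(0, 3) = 4
  height(8) = 1 + max(1, 4) = 5
Height = 5


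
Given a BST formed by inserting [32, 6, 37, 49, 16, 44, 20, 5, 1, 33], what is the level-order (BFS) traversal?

Tree insertion order: [32, 6, 37, 49, 16, 44, 20, 5, 1, 33]
Tree (level-order array): [32, 6, 37, 5, 16, 33, 49, 1, None, None, 20, None, None, 44]
BFS from the root, enqueuing left then right child of each popped node:
  queue [32] -> pop 32, enqueue [6, 37], visited so far: [32]
  queue [6, 37] -> pop 6, enqueue [5, 16], visited so far: [32, 6]
  queue [37, 5, 16] -> pop 37, enqueue [33, 49], visited so far: [32, 6, 37]
  queue [5, 16, 33, 49] -> pop 5, enqueue [1], visited so far: [32, 6, 37, 5]
  queue [16, 33, 49, 1] -> pop 16, enqueue [20], visited so far: [32, 6, 37, 5, 16]
  queue [33, 49, 1, 20] -> pop 33, enqueue [none], visited so far: [32, 6, 37, 5, 16, 33]
  queue [49, 1, 20] -> pop 49, enqueue [44], visited so far: [32, 6, 37, 5, 16, 33, 49]
  queue [1, 20, 44] -> pop 1, enqueue [none], visited so far: [32, 6, 37, 5, 16, 33, 49, 1]
  queue [20, 44] -> pop 20, enqueue [none], visited so far: [32, 6, 37, 5, 16, 33, 49, 1, 20]
  queue [44] -> pop 44, enqueue [none], visited so far: [32, 6, 37, 5, 16, 33, 49, 1, 20, 44]
Result: [32, 6, 37, 5, 16, 33, 49, 1, 20, 44]


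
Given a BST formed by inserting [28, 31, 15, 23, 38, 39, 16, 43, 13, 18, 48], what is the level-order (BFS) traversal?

Tree insertion order: [28, 31, 15, 23, 38, 39, 16, 43, 13, 18, 48]
Tree (level-order array): [28, 15, 31, 13, 23, None, 38, None, None, 16, None, None, 39, None, 18, None, 43, None, None, None, 48]
BFS from the root, enqueuing left then right child of each popped node:
  queue [28] -> pop 28, enqueue [15, 31], visited so far: [28]
  queue [15, 31] -> pop 15, enqueue [13, 23], visited so far: [28, 15]
  queue [31, 13, 23] -> pop 31, enqueue [38], visited so far: [28, 15, 31]
  queue [13, 23, 38] -> pop 13, enqueue [none], visited so far: [28, 15, 31, 13]
  queue [23, 38] -> pop 23, enqueue [16], visited so far: [28, 15, 31, 13, 23]
  queue [38, 16] -> pop 38, enqueue [39], visited so far: [28, 15, 31, 13, 23, 38]
  queue [16, 39] -> pop 16, enqueue [18], visited so far: [28, 15, 31, 13, 23, 38, 16]
  queue [39, 18] -> pop 39, enqueue [43], visited so far: [28, 15, 31, 13, 23, 38, 16, 39]
  queue [18, 43] -> pop 18, enqueue [none], visited so far: [28, 15, 31, 13, 23, 38, 16, 39, 18]
  queue [43] -> pop 43, enqueue [48], visited so far: [28, 15, 31, 13, 23, 38, 16, 39, 18, 43]
  queue [48] -> pop 48, enqueue [none], visited so far: [28, 15, 31, 13, 23, 38, 16, 39, 18, 43, 48]
Result: [28, 15, 31, 13, 23, 38, 16, 39, 18, 43, 48]


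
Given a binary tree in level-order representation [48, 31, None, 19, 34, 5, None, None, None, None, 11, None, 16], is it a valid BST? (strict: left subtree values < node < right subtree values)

Level-order array: [48, 31, None, 19, 34, 5, None, None, None, None, 11, None, 16]
Validate using subtree bounds (lo, hi): at each node, require lo < value < hi,
then recurse left with hi=value and right with lo=value.
Preorder trace (stopping at first violation):
  at node 48 with bounds (-inf, +inf): OK
  at node 31 with bounds (-inf, 48): OK
  at node 19 with bounds (-inf, 31): OK
  at node 5 with bounds (-inf, 19): OK
  at node 11 with bounds (5, 19): OK
  at node 16 with bounds (11, 19): OK
  at node 34 with bounds (31, 48): OK
No violation found at any node.
Result: Valid BST


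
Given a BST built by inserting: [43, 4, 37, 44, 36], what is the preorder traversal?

Tree insertion order: [43, 4, 37, 44, 36]
Tree (level-order array): [43, 4, 44, None, 37, None, None, 36]
Preorder traversal: [43, 4, 37, 36, 44]


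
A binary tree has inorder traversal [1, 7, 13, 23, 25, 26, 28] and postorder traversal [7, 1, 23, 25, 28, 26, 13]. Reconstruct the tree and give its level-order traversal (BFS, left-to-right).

Inorder:   [1, 7, 13, 23, 25, 26, 28]
Postorder: [7, 1, 23, 25, 28, 26, 13]
Algorithm: postorder visits root last, so walk postorder right-to-left;
each value is the root of the current inorder slice — split it at that
value, recurse on the right subtree first, then the left.
Recursive splits:
  root=13; inorder splits into left=[1, 7], right=[23, 25, 26, 28]
  root=26; inorder splits into left=[23, 25], right=[28]
  root=28; inorder splits into left=[], right=[]
  root=25; inorder splits into left=[23], right=[]
  root=23; inorder splits into left=[], right=[]
  root=1; inorder splits into left=[], right=[7]
  root=7; inorder splits into left=[], right=[]
Reconstructed level-order: [13, 1, 26, 7, 25, 28, 23]


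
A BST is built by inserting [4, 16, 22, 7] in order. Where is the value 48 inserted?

Starting tree (level order): [4, None, 16, 7, 22]
Insertion path: 4 -> 16 -> 22
Result: insert 48 as right child of 22
Final tree (level order): [4, None, 16, 7, 22, None, None, None, 48]


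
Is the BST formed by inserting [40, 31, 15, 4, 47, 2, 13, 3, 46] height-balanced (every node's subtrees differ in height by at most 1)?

Tree (level-order array): [40, 31, 47, 15, None, 46, None, 4, None, None, None, 2, 13, None, 3]
Definition: a tree is height-balanced if, at every node, |h(left) - h(right)| <= 1 (empty subtree has height -1).
Bottom-up per-node check:
  node 3: h_left=-1, h_right=-1, diff=0 [OK], height=0
  node 2: h_left=-1, h_right=0, diff=1 [OK], height=1
  node 13: h_left=-1, h_right=-1, diff=0 [OK], height=0
  node 4: h_left=1, h_right=0, diff=1 [OK], height=2
  node 15: h_left=2, h_right=-1, diff=3 [FAIL (|2--1|=3 > 1)], height=3
  node 31: h_left=3, h_right=-1, diff=4 [FAIL (|3--1|=4 > 1)], height=4
  node 46: h_left=-1, h_right=-1, diff=0 [OK], height=0
  node 47: h_left=0, h_right=-1, diff=1 [OK], height=1
  node 40: h_left=4, h_right=1, diff=3 [FAIL (|4-1|=3 > 1)], height=5
Node 15 violates the condition: |2 - -1| = 3 > 1.
Result: Not balanced


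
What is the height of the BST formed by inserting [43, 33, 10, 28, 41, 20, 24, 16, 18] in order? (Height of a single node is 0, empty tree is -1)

Insertion order: [43, 33, 10, 28, 41, 20, 24, 16, 18]
Tree (level-order array): [43, 33, None, 10, 41, None, 28, None, None, 20, None, 16, 24, None, 18]
Compute height bottom-up (empty subtree = -1):
  height(18) = 1 + max(-1, -1) = 0
  height(16) = 1 + max(-1, 0) = 1
  height(24) = 1 + max(-1, -1) = 0
  height(20) = 1 + max(1, 0) = 2
  height(28) = 1 + max(2, -1) = 3
  height(10) = 1 + max(-1, 3) = 4
  height(41) = 1 + max(-1, -1) = 0
  height(33) = 1 + max(4, 0) = 5
  height(43) = 1 + max(5, -1) = 6
Height = 6


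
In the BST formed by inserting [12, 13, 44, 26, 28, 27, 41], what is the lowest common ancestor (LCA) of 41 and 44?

Tree insertion order: [12, 13, 44, 26, 28, 27, 41]
Tree (level-order array): [12, None, 13, None, 44, 26, None, None, 28, 27, 41]
In a BST, the LCA of p=41, q=44 is the first node v on the
root-to-leaf path with p <= v <= q (go left if both < v, right if both > v).
Walk from root:
  at 12: both 41 and 44 > 12, go right
  at 13: both 41 and 44 > 13, go right
  at 44: 41 <= 44 <= 44, this is the LCA
LCA = 44


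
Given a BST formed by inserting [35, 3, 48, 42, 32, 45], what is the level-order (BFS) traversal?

Tree insertion order: [35, 3, 48, 42, 32, 45]
Tree (level-order array): [35, 3, 48, None, 32, 42, None, None, None, None, 45]
BFS from the root, enqueuing left then right child of each popped node:
  queue [35] -> pop 35, enqueue [3, 48], visited so far: [35]
  queue [3, 48] -> pop 3, enqueue [32], visited so far: [35, 3]
  queue [48, 32] -> pop 48, enqueue [42], visited so far: [35, 3, 48]
  queue [32, 42] -> pop 32, enqueue [none], visited so far: [35, 3, 48, 32]
  queue [42] -> pop 42, enqueue [45], visited so far: [35, 3, 48, 32, 42]
  queue [45] -> pop 45, enqueue [none], visited so far: [35, 3, 48, 32, 42, 45]
Result: [35, 3, 48, 32, 42, 45]


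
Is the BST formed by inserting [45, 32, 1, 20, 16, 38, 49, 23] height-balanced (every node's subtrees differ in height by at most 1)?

Tree (level-order array): [45, 32, 49, 1, 38, None, None, None, 20, None, None, 16, 23]
Definition: a tree is height-balanced if, at every node, |h(left) - h(right)| <= 1 (empty subtree has height -1).
Bottom-up per-node check:
  node 16: h_left=-1, h_right=-1, diff=0 [OK], height=0
  node 23: h_left=-1, h_right=-1, diff=0 [OK], height=0
  node 20: h_left=0, h_right=0, diff=0 [OK], height=1
  node 1: h_left=-1, h_right=1, diff=2 [FAIL (|-1-1|=2 > 1)], height=2
  node 38: h_left=-1, h_right=-1, diff=0 [OK], height=0
  node 32: h_left=2, h_right=0, diff=2 [FAIL (|2-0|=2 > 1)], height=3
  node 49: h_left=-1, h_right=-1, diff=0 [OK], height=0
  node 45: h_left=3, h_right=0, diff=3 [FAIL (|3-0|=3 > 1)], height=4
Node 1 violates the condition: |-1 - 1| = 2 > 1.
Result: Not balanced


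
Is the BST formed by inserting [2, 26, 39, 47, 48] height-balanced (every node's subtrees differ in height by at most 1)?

Tree (level-order array): [2, None, 26, None, 39, None, 47, None, 48]
Definition: a tree is height-balanced if, at every node, |h(left) - h(right)| <= 1 (empty subtree has height -1).
Bottom-up per-node check:
  node 48: h_left=-1, h_right=-1, diff=0 [OK], height=0
  node 47: h_left=-1, h_right=0, diff=1 [OK], height=1
  node 39: h_left=-1, h_right=1, diff=2 [FAIL (|-1-1|=2 > 1)], height=2
  node 26: h_left=-1, h_right=2, diff=3 [FAIL (|-1-2|=3 > 1)], height=3
  node 2: h_left=-1, h_right=3, diff=4 [FAIL (|-1-3|=4 > 1)], height=4
Node 39 violates the condition: |-1 - 1| = 2 > 1.
Result: Not balanced


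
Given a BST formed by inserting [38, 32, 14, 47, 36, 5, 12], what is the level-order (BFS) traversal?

Tree insertion order: [38, 32, 14, 47, 36, 5, 12]
Tree (level-order array): [38, 32, 47, 14, 36, None, None, 5, None, None, None, None, 12]
BFS from the root, enqueuing left then right child of each popped node:
  queue [38] -> pop 38, enqueue [32, 47], visited so far: [38]
  queue [32, 47] -> pop 32, enqueue [14, 36], visited so far: [38, 32]
  queue [47, 14, 36] -> pop 47, enqueue [none], visited so far: [38, 32, 47]
  queue [14, 36] -> pop 14, enqueue [5], visited so far: [38, 32, 47, 14]
  queue [36, 5] -> pop 36, enqueue [none], visited so far: [38, 32, 47, 14, 36]
  queue [5] -> pop 5, enqueue [12], visited so far: [38, 32, 47, 14, 36, 5]
  queue [12] -> pop 12, enqueue [none], visited so far: [38, 32, 47, 14, 36, 5, 12]
Result: [38, 32, 47, 14, 36, 5, 12]


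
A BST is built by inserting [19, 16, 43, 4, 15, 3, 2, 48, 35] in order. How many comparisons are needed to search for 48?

Search path for 48: 19 -> 43 -> 48
Found: True
Comparisons: 3


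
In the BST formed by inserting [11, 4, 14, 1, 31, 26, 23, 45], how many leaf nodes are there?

Tree built from: [11, 4, 14, 1, 31, 26, 23, 45]
Tree (level-order array): [11, 4, 14, 1, None, None, 31, None, None, 26, 45, 23]
Rule: A leaf has 0 children.
Per-node child counts:
  node 11: 2 child(ren)
  node 4: 1 child(ren)
  node 1: 0 child(ren)
  node 14: 1 child(ren)
  node 31: 2 child(ren)
  node 26: 1 child(ren)
  node 23: 0 child(ren)
  node 45: 0 child(ren)
Matching nodes: [1, 23, 45]
Count of leaf nodes: 3


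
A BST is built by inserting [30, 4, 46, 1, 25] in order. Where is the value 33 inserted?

Starting tree (level order): [30, 4, 46, 1, 25]
Insertion path: 30 -> 46
Result: insert 33 as left child of 46
Final tree (level order): [30, 4, 46, 1, 25, 33]


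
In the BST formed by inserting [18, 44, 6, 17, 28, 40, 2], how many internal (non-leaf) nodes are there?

Tree built from: [18, 44, 6, 17, 28, 40, 2]
Tree (level-order array): [18, 6, 44, 2, 17, 28, None, None, None, None, None, None, 40]
Rule: An internal node has at least one child.
Per-node child counts:
  node 18: 2 child(ren)
  node 6: 2 child(ren)
  node 2: 0 child(ren)
  node 17: 0 child(ren)
  node 44: 1 child(ren)
  node 28: 1 child(ren)
  node 40: 0 child(ren)
Matching nodes: [18, 6, 44, 28]
Count of internal (non-leaf) nodes: 4
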